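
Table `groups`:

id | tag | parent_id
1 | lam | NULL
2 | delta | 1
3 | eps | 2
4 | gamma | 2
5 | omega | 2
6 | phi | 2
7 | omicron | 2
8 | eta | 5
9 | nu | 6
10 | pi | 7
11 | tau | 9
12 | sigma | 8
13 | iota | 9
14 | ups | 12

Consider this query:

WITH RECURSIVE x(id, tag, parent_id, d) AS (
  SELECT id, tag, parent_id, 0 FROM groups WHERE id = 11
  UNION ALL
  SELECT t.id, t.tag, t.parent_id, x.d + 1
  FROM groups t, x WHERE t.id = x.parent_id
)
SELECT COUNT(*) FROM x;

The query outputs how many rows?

Base: id=11 (tau), parent_id=9, d 0.
Iteration 1: join on id=9 -> nu (id 9, parent_id=6, d 1).
Iteration 2: join on id=6 -> phi (id 6, parent_id=2, d 2).
Iteration 3: join on id=2 -> delta (id 2, parent_id=1, d 3).
Iteration 4: join on id=1 -> lam (id 1, parent_id=NULL, d 4).
Iteration 5: parent_id is NULL; no match; recursion stops.
Total rows emitted: 5.

5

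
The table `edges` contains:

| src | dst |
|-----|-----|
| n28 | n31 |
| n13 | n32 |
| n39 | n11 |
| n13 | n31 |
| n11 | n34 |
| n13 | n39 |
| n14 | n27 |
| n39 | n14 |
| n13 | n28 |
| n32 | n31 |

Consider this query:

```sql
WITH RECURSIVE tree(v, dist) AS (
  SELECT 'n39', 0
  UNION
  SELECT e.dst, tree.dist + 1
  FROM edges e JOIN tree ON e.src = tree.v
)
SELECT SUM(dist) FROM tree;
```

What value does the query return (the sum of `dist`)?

Base: (n39, dist=0).
Iteration 1: edges from {n39} -> (n11, dist=1), (n14, dist=1).
Iteration 2: edges from {n11,n14} -> (n27, dist=2), (n34, dist=2).
Iteration 3: no outgoing edges from {n27,n34}; recursion stops.
SUM(dist) = 0 + 1 + 1 + 2 + 2 = 6.

6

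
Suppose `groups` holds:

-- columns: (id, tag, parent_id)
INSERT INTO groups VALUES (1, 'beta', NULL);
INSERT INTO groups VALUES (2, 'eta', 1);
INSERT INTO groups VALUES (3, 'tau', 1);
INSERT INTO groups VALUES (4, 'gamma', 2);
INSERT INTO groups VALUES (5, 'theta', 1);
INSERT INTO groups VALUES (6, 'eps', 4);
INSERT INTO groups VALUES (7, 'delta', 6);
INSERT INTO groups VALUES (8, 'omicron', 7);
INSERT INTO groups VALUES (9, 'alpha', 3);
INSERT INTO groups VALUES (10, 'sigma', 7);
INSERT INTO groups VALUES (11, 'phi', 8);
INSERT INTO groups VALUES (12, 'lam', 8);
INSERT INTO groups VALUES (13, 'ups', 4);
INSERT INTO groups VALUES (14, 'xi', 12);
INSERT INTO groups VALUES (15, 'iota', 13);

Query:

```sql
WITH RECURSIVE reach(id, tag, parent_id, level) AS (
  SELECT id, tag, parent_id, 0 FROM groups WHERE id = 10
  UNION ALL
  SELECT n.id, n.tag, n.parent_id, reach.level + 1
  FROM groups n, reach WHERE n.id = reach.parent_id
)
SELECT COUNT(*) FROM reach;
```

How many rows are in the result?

Base: id=10 (sigma), parent_id=7, level 0.
Iteration 1: join on id=7 -> delta (id 7, parent_id=6, level 1).
Iteration 2: join on id=6 -> eps (id 6, parent_id=4, level 2).
Iteration 3: join on id=4 -> gamma (id 4, parent_id=2, level 3).
Iteration 4: join on id=2 -> eta (id 2, parent_id=1, level 4).
Iteration 5: join on id=1 -> beta (id 1, parent_id=NULL, level 5).
Iteration 6: parent_id is NULL; no match; recursion stops.
Total rows emitted: 6.

6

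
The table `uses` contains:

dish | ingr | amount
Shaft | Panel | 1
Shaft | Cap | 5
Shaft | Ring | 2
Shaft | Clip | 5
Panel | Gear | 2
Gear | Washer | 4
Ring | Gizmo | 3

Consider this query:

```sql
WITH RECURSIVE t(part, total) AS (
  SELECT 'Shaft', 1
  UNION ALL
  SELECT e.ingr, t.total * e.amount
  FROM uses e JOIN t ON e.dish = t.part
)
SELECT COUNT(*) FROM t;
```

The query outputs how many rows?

8

Base: (Shaft, total=1).
Iteration 1: components of {Shaft} -> Cap = 1*5 = 5, Clip = 1*5 = 5, Panel = 1*1 = 1, Ring = 1*2 = 2.
Iteration 2: components of {Cap,Clip,Panel,Ring} -> Gear = 1*2 = 2, Gizmo = 2*3 = 6.
Iteration 3: components of {Gear,Gizmo} -> Washer = 2*4 = 8.
Iteration 4: no further components; recursion stops.
Total rows emitted: 8.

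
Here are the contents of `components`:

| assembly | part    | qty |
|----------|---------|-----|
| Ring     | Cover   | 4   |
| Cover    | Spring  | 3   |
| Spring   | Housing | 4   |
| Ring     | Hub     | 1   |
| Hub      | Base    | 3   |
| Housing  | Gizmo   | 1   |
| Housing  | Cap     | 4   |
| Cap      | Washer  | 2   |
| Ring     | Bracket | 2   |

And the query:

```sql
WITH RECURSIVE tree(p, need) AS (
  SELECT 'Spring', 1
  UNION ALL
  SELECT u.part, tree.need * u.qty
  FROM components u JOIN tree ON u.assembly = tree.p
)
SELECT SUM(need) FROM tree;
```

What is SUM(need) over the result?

57

Base: (Spring, need=1).
Iteration 1: components of {Spring} -> Housing = 1*4 = 4.
Iteration 2: components of {Housing} -> Cap = 4*4 = 16, Gizmo = 4*1 = 4.
Iteration 3: components of {Cap,Gizmo} -> Washer = 16*2 = 32.
Iteration 4: no further components; recursion stops.
SUM(need) = 1 + 4 + 4 + 16 + 32 = 57.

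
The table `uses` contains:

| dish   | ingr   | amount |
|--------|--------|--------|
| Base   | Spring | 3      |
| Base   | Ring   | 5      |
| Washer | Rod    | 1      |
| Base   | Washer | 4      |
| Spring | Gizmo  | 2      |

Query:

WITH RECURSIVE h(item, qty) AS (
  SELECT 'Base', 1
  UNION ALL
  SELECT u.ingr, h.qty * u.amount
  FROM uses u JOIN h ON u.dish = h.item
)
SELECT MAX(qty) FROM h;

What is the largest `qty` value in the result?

6

Base: (Base, qty=1).
Iteration 1: components of {Base} -> Ring = 1*5 = 5, Spring = 1*3 = 3, Washer = 1*4 = 4.
Iteration 2: components of {Ring,Spring,Washer} -> Gizmo = 3*2 = 6, Rod = 4*1 = 4.
Iteration 3: no further components; recursion stops.
qty values: 1, 4, 3, 5, 4, 6; the maximum is 6.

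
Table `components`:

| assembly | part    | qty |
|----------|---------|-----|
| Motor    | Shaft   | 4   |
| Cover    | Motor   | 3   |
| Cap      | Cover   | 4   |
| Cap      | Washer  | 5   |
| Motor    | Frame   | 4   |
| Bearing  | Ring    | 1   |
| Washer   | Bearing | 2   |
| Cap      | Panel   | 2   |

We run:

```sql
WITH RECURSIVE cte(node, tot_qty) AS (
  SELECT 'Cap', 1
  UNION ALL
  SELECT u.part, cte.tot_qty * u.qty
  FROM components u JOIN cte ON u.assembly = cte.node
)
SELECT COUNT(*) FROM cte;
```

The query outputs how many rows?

9

Base: (Cap, tot_qty=1).
Iteration 1: components of {Cap} -> Cover = 1*4 = 4, Panel = 1*2 = 2, Washer = 1*5 = 5.
Iteration 2: components of {Cover,Panel,Washer} -> Bearing = 5*2 = 10, Motor = 4*3 = 12.
Iteration 3: components of {Bearing,Motor} -> Frame = 12*4 = 48, Ring = 10*1 = 10, Shaft = 12*4 = 48.
Iteration 4: no further components; recursion stops.
Total rows emitted: 9.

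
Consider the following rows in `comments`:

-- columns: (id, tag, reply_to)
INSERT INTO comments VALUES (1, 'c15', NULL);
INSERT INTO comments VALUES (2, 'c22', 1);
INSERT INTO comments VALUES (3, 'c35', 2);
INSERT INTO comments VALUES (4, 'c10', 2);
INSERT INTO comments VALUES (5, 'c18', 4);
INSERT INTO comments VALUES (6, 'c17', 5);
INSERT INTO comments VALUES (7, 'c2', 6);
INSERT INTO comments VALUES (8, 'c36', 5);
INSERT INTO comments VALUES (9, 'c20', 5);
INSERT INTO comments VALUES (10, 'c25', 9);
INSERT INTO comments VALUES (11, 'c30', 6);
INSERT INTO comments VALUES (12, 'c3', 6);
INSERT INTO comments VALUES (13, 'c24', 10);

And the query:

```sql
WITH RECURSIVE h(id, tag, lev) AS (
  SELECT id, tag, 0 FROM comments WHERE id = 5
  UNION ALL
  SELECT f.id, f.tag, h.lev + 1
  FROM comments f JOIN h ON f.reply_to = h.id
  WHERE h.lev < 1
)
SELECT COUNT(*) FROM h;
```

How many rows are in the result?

Base: id=5 (c18) at lev 0.
Iteration 1: rows with reply_to in {5} -> c17 (id 6, lev 1), c36 (id 8, lev 1), c20 (id 9, lev 1).
Iteration 2: lev < 1 fails for all current rows; recursion stops.
Total rows emitted: 4.

4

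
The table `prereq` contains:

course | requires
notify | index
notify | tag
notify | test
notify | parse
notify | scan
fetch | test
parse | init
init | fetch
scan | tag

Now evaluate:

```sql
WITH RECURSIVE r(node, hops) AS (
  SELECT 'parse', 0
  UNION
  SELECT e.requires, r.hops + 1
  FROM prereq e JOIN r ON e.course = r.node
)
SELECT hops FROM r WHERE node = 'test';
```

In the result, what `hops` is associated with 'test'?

Base: (parse, hops=0).
Iteration 1: edges from {parse} -> (init, hops=1).
Iteration 2: edges from {init} -> (fetch, hops=2).
Iteration 3: edges from {fetch} -> (test, hops=3).
Iteration 4: no outgoing edges from {test}; recursion stops.

3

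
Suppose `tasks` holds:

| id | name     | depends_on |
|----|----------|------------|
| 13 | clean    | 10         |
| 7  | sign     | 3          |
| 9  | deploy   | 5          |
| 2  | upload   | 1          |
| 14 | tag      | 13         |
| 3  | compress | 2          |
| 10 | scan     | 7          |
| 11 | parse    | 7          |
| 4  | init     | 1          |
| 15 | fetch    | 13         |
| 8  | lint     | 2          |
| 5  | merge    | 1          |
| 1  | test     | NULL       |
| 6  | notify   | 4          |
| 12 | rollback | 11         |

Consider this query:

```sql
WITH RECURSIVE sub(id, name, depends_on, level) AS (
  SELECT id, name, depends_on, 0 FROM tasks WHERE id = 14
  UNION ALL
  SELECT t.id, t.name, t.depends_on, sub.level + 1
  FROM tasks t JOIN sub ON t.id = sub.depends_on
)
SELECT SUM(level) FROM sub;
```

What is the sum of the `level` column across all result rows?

Base: id=14 (tag), depends_on=13, level 0.
Iteration 1: join on id=13 -> clean (id 13, depends_on=10, level 1).
Iteration 2: join on id=10 -> scan (id 10, depends_on=7, level 2).
Iteration 3: join on id=7 -> sign (id 7, depends_on=3, level 3).
Iteration 4: join on id=3 -> compress (id 3, depends_on=2, level 4).
Iteration 5: join on id=2 -> upload (id 2, depends_on=1, level 5).
Iteration 6: join on id=1 -> test (id 1, depends_on=NULL, level 6).
Iteration 7: depends_on is NULL; no match; recursion stops.
SUM(level) = 0 + 1 + 2 + 3 + 4 + 5 + 6 = 21.

21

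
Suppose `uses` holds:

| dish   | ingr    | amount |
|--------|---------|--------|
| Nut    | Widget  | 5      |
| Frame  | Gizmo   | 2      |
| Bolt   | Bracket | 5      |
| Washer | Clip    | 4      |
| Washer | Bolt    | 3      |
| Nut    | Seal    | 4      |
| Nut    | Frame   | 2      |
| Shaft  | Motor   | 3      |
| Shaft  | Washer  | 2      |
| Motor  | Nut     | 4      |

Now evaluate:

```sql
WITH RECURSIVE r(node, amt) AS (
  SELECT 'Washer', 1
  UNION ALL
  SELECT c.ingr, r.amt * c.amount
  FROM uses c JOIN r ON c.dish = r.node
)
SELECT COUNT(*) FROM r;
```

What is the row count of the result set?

4

Base: (Washer, amt=1).
Iteration 1: components of {Washer} -> Bolt = 1*3 = 3, Clip = 1*4 = 4.
Iteration 2: components of {Bolt,Clip} -> Bracket = 3*5 = 15.
Iteration 3: no further components; recursion stops.
Total rows emitted: 4.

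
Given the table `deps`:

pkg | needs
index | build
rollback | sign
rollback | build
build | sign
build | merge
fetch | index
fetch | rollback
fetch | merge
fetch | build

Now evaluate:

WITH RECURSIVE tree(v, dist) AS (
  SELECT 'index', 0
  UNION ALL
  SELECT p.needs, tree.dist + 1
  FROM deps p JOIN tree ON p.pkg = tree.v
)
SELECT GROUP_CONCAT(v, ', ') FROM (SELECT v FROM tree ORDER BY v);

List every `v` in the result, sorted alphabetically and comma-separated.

build, index, merge, sign

Base: (index, dist=0).
Iteration 1: edges from {index} -> (build, dist=1).
Iteration 2: edges from {build} -> (merge, dist=2), (sign, dist=2).
Iteration 3: no outgoing edges from {merge,sign}; recursion stops.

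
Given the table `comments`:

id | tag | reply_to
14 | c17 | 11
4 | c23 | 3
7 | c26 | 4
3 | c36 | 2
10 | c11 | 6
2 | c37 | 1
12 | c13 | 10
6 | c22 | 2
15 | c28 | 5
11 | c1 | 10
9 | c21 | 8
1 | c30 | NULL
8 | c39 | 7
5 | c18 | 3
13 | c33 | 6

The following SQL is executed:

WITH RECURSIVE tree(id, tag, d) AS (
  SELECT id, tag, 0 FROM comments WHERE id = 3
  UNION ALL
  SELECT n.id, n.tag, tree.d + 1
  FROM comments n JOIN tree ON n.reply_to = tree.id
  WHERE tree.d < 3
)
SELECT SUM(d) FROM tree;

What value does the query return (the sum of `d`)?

Base: id=3 (c36) at d 0.
Iteration 1: rows with reply_to in {3} -> c23 (id 4, d 1), c18 (id 5, d 1).
Iteration 2: rows with reply_to in {4,5} -> c26 (id 7, d 2), c28 (id 15, d 2).
Iteration 3: rows with reply_to in {7,15} -> c39 (id 8, d 3).
Iteration 4: d < 3 fails for all current rows; recursion stops.
SUM(d) = 0 + 1 + 1 + 2 + 2 + 3 = 9.

9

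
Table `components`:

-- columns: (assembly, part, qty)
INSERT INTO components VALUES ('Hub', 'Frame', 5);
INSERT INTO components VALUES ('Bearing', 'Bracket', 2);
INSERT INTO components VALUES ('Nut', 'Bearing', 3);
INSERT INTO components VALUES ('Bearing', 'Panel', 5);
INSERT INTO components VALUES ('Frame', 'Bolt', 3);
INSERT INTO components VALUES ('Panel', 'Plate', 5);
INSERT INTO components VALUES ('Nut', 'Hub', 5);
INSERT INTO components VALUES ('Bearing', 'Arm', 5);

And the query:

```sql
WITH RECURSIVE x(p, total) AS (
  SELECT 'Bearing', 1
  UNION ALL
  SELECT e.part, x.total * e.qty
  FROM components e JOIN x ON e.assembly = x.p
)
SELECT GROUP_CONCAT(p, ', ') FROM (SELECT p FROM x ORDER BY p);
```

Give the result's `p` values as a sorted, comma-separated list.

Base: (Bearing, total=1).
Iteration 1: components of {Bearing} -> Arm = 1*5 = 5, Bracket = 1*2 = 2, Panel = 1*5 = 5.
Iteration 2: components of {Arm,Bracket,Panel} -> Plate = 5*5 = 25.
Iteration 3: no further components; recursion stops.

Arm, Bearing, Bracket, Panel, Plate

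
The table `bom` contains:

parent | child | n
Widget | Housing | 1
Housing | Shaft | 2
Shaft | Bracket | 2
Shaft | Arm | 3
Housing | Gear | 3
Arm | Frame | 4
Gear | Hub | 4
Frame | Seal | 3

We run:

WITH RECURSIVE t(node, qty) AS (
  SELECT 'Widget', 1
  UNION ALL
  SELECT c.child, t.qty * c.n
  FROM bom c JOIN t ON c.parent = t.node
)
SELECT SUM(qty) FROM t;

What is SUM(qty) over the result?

125

Base: (Widget, qty=1).
Iteration 1: components of {Widget} -> Housing = 1*1 = 1.
Iteration 2: components of {Housing} -> Gear = 1*3 = 3, Shaft = 1*2 = 2.
Iteration 3: components of {Gear,Shaft} -> Arm = 2*3 = 6, Bracket = 2*2 = 4, Hub = 3*4 = 12.
Iteration 4: components of {Arm,Bracket,Hub} -> Frame = 6*4 = 24.
Iteration 5: components of {Frame} -> Seal = 24*3 = 72.
Iteration 6: no further components; recursion stops.
SUM(qty) = 1 + 1 + 2 + 3 + 4 + 6 + 12 + 24 + 72 = 125.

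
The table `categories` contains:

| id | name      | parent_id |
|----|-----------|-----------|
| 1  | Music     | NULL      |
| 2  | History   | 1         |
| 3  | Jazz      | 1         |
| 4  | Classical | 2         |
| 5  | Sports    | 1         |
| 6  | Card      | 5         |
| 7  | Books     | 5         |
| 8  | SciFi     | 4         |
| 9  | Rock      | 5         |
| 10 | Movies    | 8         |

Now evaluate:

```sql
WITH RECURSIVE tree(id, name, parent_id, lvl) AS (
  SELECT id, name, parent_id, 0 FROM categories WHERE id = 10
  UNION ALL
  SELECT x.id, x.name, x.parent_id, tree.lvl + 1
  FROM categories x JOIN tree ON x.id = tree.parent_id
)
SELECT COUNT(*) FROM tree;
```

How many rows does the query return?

5

Base: id=10 (Movies), parent_id=8, lvl 0.
Iteration 1: join on id=8 -> SciFi (id 8, parent_id=4, lvl 1).
Iteration 2: join on id=4 -> Classical (id 4, parent_id=2, lvl 2).
Iteration 3: join on id=2 -> History (id 2, parent_id=1, lvl 3).
Iteration 4: join on id=1 -> Music (id 1, parent_id=NULL, lvl 4).
Iteration 5: parent_id is NULL; no match; recursion stops.
Total rows emitted: 5.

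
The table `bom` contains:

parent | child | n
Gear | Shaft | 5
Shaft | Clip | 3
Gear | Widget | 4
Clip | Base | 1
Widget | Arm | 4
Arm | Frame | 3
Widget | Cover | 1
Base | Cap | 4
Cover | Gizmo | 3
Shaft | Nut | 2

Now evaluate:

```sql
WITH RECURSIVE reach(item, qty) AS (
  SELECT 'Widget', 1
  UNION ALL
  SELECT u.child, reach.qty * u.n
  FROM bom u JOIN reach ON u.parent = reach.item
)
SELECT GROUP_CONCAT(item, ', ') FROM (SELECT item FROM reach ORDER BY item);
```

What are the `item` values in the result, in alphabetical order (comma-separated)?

Base: (Widget, qty=1).
Iteration 1: components of {Widget} -> Arm = 1*4 = 4, Cover = 1*1 = 1.
Iteration 2: components of {Arm,Cover} -> Frame = 4*3 = 12, Gizmo = 1*3 = 3.
Iteration 3: no further components; recursion stops.

Arm, Cover, Frame, Gizmo, Widget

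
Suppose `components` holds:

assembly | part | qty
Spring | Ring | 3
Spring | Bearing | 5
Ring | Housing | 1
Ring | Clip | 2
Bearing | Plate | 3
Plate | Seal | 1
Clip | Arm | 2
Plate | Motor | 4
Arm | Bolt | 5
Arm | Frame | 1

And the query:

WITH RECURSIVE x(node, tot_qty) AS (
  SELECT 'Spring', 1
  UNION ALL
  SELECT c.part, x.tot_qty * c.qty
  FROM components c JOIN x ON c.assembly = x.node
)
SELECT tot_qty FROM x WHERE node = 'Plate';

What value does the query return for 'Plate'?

15

Base: (Spring, tot_qty=1).
Iteration 1: components of {Spring} -> Bearing = 1*5 = 5, Ring = 1*3 = 3.
Iteration 2: components of {Bearing,Ring} -> Clip = 3*2 = 6, Housing = 3*1 = 3, Plate = 5*3 = 15.
Iteration 3: components of {Clip,Housing,Plate} -> Arm = 6*2 = 12, Motor = 15*4 = 60, Seal = 15*1 = 15.
Iteration 4: components of {Arm,Motor,Seal} -> Bolt = 12*5 = 60, Frame = 12*1 = 12.
Iteration 5: no further components; recursion stops.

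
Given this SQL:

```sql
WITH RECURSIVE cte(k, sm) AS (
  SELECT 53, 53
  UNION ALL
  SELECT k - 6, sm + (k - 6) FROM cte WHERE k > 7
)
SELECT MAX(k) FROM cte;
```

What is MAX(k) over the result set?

Base: k=53, sm=53.
Iteration 1: 53 > 7 holds -> k = 53 - 6 = 47, sm = 53 + 47 = 100.
Iteration 2: 47 > 7 holds -> k = 47 - 6 = 41, sm = 100 + 41 = 141.
Iteration 3: 41 > 7 holds -> k = 41 - 6 = 35, sm = 141 + 35 = 176.
Iteration 4: 35 > 7 holds -> k = 35 - 6 = 29, sm = 176 + 29 = 205.
Iteration 5: 29 > 7 holds -> k = 29 - 6 = 23, sm = 205 + 23 = 228.
Iteration 6: 23 > 7 holds -> k = 23 - 6 = 17, sm = 228 + 17 = 245.
Iteration 7: 17 > 7 holds -> k = 17 - 6 = 11, sm = 245 + 11 = 256.
Iteration 8: 11 > 7 holds -> k = 11 - 6 = 5, sm = 256 + 5 = 261.
Iteration 9: 5 > 7 fails; recursion stops.
k values: 53, 47, 41, 35, 29, 23, 17, 11, 5; the maximum is 53.

53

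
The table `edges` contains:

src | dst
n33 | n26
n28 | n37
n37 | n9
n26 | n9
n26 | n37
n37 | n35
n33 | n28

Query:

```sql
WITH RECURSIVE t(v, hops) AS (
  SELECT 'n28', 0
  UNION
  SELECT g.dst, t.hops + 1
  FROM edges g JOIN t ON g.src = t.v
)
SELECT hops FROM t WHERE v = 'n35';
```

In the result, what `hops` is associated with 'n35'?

Base: (n28, hops=0).
Iteration 1: edges from {n28} -> (n37, hops=1).
Iteration 2: edges from {n37} -> (n35, hops=2), (n9, hops=2).
Iteration 3: no outgoing edges from {n35,n9}; recursion stops.

2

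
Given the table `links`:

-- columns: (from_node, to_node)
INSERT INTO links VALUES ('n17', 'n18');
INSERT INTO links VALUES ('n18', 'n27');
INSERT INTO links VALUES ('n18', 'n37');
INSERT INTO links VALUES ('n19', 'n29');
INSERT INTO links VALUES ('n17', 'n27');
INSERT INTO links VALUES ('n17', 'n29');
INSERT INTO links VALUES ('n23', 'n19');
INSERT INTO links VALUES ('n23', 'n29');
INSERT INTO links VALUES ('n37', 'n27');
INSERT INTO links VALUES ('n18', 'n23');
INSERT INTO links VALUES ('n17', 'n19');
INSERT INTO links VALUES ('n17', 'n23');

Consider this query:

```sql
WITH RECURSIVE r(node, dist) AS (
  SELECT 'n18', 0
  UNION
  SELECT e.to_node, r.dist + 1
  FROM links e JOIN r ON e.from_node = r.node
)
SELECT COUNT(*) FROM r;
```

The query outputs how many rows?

Base: (n18, dist=0).
Iteration 1: edges from {n18} -> (n23, dist=1), (n27, dist=1), (n37, dist=1).
Iteration 2: edges from {n23,n27,n37} -> (n19, dist=2), (n27, dist=2), (n29, dist=2).
Iteration 3: edges from {n19,n27,n29} -> (n29, dist=3).
Iteration 4: no outgoing edges from {n29}; recursion stops.
Total rows emitted: 8.

8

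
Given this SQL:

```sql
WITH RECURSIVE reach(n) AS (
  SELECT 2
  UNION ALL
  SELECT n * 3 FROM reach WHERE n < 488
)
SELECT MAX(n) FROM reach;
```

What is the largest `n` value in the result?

Base: n=2.
Iteration 1: 2 < 488 holds -> n = 2 * 3 = 6.
Iteration 2: 6 < 488 holds -> n = 6 * 3 = 18.
Iteration 3: 18 < 488 holds -> n = 18 * 3 = 54.
Iteration 4: 54 < 488 holds -> n = 54 * 3 = 162.
Iteration 5: 162 < 488 holds -> n = 162 * 3 = 486.
Iteration 6: 486 < 488 holds -> n = 486 * 3 = 1458.
Iteration 7: 1458 < 488 fails; recursion stops.
n values: 2, 6, 18, 54, 162, 486, 1458; the maximum is 1458.

1458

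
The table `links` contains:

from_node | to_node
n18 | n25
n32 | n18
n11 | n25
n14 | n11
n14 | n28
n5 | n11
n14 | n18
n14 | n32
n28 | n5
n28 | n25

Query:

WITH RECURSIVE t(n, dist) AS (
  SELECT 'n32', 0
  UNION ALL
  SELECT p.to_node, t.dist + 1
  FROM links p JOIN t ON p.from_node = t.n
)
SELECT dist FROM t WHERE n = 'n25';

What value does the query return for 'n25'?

Base: (n32, dist=0).
Iteration 1: edges from {n32} -> (n18, dist=1).
Iteration 2: edges from {n18} -> (n25, dist=2).
Iteration 3: no outgoing edges from {n25}; recursion stops.

2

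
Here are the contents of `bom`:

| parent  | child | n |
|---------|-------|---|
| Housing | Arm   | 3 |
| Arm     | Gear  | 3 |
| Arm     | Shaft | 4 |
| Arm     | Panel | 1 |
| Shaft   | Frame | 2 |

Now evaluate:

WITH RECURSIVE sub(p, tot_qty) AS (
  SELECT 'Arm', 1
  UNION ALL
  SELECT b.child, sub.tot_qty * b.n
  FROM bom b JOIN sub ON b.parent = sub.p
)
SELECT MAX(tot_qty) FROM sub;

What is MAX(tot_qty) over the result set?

8

Base: (Arm, tot_qty=1).
Iteration 1: components of {Arm} -> Gear = 1*3 = 3, Panel = 1*1 = 1, Shaft = 1*4 = 4.
Iteration 2: components of {Gear,Panel,Shaft} -> Frame = 4*2 = 8.
Iteration 3: no further components; recursion stops.
tot_qty values: 1, 4, 3, 1, 8; the maximum is 8.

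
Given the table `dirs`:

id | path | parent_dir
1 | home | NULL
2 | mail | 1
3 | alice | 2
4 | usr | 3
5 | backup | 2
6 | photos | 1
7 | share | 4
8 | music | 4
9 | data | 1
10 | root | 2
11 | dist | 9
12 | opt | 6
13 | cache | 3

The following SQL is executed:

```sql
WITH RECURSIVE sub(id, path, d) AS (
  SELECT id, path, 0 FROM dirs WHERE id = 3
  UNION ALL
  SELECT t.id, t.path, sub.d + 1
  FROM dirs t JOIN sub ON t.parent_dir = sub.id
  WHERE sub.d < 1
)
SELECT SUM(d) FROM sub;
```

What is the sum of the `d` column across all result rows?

Base: id=3 (alice) at d 0.
Iteration 1: rows with parent_dir in {3} -> usr (id 4, d 1), cache (id 13, d 1).
Iteration 2: d < 1 fails for all current rows; recursion stops.
SUM(d) = 0 + 1 + 1 = 2.

2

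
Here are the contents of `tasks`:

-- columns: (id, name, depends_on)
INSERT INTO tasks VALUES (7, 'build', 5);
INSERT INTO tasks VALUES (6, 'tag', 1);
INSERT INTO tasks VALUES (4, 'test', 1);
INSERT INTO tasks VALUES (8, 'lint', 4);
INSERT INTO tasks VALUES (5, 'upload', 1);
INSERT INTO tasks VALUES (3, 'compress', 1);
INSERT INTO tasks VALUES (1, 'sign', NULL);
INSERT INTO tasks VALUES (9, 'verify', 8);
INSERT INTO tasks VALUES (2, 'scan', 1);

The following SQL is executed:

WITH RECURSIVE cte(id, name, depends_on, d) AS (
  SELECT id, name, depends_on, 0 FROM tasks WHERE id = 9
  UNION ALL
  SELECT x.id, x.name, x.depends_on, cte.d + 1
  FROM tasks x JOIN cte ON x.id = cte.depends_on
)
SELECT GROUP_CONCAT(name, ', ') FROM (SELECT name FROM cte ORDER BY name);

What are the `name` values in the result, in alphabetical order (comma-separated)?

lint, sign, test, verify

Base: id=9 (verify), depends_on=8, d 0.
Iteration 1: join on id=8 -> lint (id 8, depends_on=4, d 1).
Iteration 2: join on id=4 -> test (id 4, depends_on=1, d 2).
Iteration 3: join on id=1 -> sign (id 1, depends_on=NULL, d 3).
Iteration 4: depends_on is NULL; no match; recursion stops.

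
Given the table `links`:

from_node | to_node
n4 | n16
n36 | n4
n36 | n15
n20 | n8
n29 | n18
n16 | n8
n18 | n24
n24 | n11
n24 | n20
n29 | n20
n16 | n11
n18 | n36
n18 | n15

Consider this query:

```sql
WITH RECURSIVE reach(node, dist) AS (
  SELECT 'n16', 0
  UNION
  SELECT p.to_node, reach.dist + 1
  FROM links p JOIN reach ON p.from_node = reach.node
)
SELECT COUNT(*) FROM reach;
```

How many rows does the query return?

3

Base: (n16, dist=0).
Iteration 1: edges from {n16} -> (n11, dist=1), (n8, dist=1).
Iteration 2: no outgoing edges from {n11,n8}; recursion stops.
Total rows emitted: 3.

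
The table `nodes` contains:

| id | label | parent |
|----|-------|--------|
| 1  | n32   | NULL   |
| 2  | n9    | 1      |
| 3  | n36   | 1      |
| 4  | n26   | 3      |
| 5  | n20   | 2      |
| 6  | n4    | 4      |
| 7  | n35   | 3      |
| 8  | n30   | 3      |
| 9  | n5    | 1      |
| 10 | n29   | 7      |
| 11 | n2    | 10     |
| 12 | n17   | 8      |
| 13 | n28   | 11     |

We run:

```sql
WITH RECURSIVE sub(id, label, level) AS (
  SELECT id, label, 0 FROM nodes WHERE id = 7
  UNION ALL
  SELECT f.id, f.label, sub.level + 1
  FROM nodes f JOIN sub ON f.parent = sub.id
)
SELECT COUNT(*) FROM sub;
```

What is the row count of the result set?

4

Base: id=7 (n35) at level 0.
Iteration 1: rows with parent in {7} -> n29 (id 10, level 1).
Iteration 2: rows with parent in {10} -> n2 (id 11, level 2).
Iteration 3: rows with parent in {11} -> n28 (id 13, level 3).
Iteration 4: no rows with parent in {13}; recursion stops.
Total rows emitted: 4.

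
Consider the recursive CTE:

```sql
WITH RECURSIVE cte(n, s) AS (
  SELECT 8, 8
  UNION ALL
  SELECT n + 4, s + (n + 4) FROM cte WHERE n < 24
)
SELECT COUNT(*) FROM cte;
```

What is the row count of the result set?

5

Base: n=8, s=8.
Iteration 1: 8 < 24 holds -> n = 8 + 4 = 12, s = 8 + 12 = 20.
Iteration 2: 12 < 24 holds -> n = 12 + 4 = 16, s = 20 + 16 = 36.
Iteration 3: 16 < 24 holds -> n = 16 + 4 = 20, s = 36 + 20 = 56.
Iteration 4: 20 < 24 holds -> n = 20 + 4 = 24, s = 56 + 24 = 80.
Iteration 5: 24 < 24 fails; recursion stops.
Total rows emitted: 5.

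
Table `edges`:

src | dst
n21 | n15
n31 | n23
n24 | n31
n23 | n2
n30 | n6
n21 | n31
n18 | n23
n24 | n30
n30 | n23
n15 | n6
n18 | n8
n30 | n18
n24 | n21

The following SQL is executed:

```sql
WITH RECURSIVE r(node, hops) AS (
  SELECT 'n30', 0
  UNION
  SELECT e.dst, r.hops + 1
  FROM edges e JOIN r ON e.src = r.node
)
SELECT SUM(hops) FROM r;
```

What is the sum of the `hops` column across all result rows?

12

Base: (n30, hops=0).
Iteration 1: edges from {n30} -> (n18, hops=1), (n23, hops=1), (n6, hops=1).
Iteration 2: edges from {n18,n23,n6} -> (n2, hops=2), (n23, hops=2), (n8, hops=2).
Iteration 3: edges from {n2,n23,n8} -> (n2, hops=3).
Iteration 4: no outgoing edges from {n2}; recursion stops.
SUM(hops) = 0 + 1 + 1 + 1 + 2 + 2 + 2 + 3 = 12.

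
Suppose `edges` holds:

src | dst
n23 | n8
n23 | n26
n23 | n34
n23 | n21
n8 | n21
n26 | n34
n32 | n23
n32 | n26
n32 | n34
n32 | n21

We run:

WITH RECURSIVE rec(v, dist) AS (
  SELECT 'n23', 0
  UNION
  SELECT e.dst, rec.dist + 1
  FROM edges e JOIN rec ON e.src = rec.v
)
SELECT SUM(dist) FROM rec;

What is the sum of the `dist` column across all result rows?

8

Base: (n23, dist=0).
Iteration 1: edges from {n23} -> (n21, dist=1), (n26, dist=1), (n34, dist=1), (n8, dist=1).
Iteration 2: edges from {n21,n26,n34,n8} -> (n21, dist=2), (n34, dist=2).
Iteration 3: no outgoing edges from {n21,n34}; recursion stops.
SUM(dist) = 0 + 1 + 1 + 1 + 1 + 2 + 2 = 8.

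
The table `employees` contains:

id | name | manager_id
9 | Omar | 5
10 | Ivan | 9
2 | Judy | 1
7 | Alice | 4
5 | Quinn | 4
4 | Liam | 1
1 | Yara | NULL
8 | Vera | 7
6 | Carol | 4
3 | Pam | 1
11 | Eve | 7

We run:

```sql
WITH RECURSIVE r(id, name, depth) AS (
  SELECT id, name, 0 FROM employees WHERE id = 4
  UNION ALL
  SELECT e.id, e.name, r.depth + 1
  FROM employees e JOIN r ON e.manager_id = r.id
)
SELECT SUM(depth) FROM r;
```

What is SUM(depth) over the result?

12

Base: id=4 (Liam) at depth 0.
Iteration 1: rows with manager_id in {4} -> Quinn (id 5, depth 1), Carol (id 6, depth 1), Alice (id 7, depth 1).
Iteration 2: rows with manager_id in {5,6,7} -> Vera (id 8, depth 2), Omar (id 9, depth 2), Eve (id 11, depth 2).
Iteration 3: rows with manager_id in {8,9,11} -> Ivan (id 10, depth 3).
Iteration 4: no rows with manager_id in {10}; recursion stops.
SUM(depth) = 0 + 1 + 1 + 1 + 2 + 2 + 2 + 3 = 12.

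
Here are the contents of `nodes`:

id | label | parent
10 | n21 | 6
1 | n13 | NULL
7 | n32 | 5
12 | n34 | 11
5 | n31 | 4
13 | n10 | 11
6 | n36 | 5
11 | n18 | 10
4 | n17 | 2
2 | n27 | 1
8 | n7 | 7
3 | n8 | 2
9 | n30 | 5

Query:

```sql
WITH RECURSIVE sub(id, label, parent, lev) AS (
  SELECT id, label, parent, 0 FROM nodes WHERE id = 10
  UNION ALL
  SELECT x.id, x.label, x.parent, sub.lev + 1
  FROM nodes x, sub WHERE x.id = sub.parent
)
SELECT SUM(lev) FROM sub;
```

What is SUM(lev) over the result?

15

Base: id=10 (n21), parent=6, lev 0.
Iteration 1: join on id=6 -> n36 (id 6, parent=5, lev 1).
Iteration 2: join on id=5 -> n31 (id 5, parent=4, lev 2).
Iteration 3: join on id=4 -> n17 (id 4, parent=2, lev 3).
Iteration 4: join on id=2 -> n27 (id 2, parent=1, lev 4).
Iteration 5: join on id=1 -> n13 (id 1, parent=NULL, lev 5).
Iteration 6: parent is NULL; no match; recursion stops.
SUM(lev) = 0 + 1 + 2 + 3 + 4 + 5 = 15.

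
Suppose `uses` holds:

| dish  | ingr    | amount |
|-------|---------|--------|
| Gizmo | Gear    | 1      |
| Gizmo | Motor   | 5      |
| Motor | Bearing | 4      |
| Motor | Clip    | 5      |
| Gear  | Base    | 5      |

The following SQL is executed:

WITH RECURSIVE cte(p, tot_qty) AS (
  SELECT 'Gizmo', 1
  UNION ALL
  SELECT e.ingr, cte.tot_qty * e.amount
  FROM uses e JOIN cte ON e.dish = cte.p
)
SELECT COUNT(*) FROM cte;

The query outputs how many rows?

6

Base: (Gizmo, tot_qty=1).
Iteration 1: components of {Gizmo} -> Gear = 1*1 = 1, Motor = 1*5 = 5.
Iteration 2: components of {Gear,Motor} -> Base = 1*5 = 5, Bearing = 5*4 = 20, Clip = 5*5 = 25.
Iteration 3: no further components; recursion stops.
Total rows emitted: 6.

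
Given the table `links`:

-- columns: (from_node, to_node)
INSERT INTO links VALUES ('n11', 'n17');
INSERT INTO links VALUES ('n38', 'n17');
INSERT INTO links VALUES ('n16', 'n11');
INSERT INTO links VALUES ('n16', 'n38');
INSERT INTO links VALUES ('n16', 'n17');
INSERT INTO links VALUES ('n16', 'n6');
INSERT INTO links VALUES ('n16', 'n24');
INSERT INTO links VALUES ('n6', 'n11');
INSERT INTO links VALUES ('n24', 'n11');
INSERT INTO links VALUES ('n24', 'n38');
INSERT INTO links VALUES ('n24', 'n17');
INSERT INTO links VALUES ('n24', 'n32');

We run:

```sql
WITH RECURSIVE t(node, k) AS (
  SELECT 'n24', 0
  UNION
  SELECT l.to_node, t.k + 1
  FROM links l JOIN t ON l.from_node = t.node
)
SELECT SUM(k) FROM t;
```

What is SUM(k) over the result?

6

Base: (n24, k=0).
Iteration 1: edges from {n24} -> (n11, k=1), (n17, k=1), (n32, k=1), (n38, k=1).
Iteration 2: edges from {n11,n17,n32,n38} -> (n17, k=2). [UNION drops 1 duplicate row(s)]
Iteration 3: no outgoing edges from {n17}; recursion stops.
SUM(k) = 0 + 1 + 1 + 1 + 1 + 2 = 6.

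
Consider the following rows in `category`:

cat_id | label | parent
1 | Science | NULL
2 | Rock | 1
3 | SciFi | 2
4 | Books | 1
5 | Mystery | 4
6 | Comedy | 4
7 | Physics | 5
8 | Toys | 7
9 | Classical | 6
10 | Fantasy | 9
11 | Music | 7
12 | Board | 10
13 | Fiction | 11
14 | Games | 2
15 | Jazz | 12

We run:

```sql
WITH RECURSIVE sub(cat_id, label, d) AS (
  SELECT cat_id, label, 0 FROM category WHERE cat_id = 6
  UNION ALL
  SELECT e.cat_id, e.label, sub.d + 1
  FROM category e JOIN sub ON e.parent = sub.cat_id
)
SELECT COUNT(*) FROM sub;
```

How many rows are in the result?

Base: cat_id=6 (Comedy) at d 0.
Iteration 1: rows with parent in {6} -> Classical (id 9, d 1).
Iteration 2: rows with parent in {9} -> Fantasy (id 10, d 2).
Iteration 3: rows with parent in {10} -> Board (id 12, d 3).
Iteration 4: rows with parent in {12} -> Jazz (id 15, d 4).
Iteration 5: no rows with parent in {15}; recursion stops.
Total rows emitted: 5.

5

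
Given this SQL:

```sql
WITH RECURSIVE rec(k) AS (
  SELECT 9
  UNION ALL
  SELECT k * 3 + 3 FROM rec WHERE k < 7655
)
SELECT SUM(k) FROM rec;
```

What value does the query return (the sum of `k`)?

Base: k=9.
Iteration 1: 9 < 7655 holds -> k = 9 * 3 + 3 = 30.
Iteration 2: 30 < 7655 holds -> k = 30 * 3 + 3 = 93.
Iteration 3: 93 < 7655 holds -> k = 93 * 3 + 3 = 282.
Iteration 4: 282 < 7655 holds -> k = 282 * 3 + 3 = 849.
Iteration 5: 849 < 7655 holds -> k = 849 * 3 + 3 = 2550.
Iteration 6: 2550 < 7655 holds -> k = 2550 * 3 + 3 = 7653.
Iteration 7: 7653 < 7655 holds -> k = 7653 * 3 + 3 = 22962.
Iteration 8: 22962 < 7655 fails; recursion stops.
SUM(k) = 9 + 30 + 93 + 282 + 849 + 2550 + 7653 + 22962 = 34428.

34428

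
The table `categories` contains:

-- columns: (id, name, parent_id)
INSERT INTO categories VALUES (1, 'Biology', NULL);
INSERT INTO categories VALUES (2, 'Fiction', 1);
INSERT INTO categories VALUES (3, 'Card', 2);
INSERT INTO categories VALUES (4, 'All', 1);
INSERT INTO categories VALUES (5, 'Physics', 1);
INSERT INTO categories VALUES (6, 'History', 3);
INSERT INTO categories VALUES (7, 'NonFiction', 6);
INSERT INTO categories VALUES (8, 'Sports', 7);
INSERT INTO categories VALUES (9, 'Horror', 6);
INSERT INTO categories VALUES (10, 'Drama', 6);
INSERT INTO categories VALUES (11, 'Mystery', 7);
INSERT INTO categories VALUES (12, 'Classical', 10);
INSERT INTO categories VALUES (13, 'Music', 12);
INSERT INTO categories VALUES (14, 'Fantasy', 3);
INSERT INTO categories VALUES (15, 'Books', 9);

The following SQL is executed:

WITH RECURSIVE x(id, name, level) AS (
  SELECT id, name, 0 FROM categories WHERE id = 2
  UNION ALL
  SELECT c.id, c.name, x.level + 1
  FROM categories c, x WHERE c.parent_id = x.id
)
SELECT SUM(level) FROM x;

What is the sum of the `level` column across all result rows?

Base: id=2 (Fiction) at level 0.
Iteration 1: rows with parent_id in {2} -> Card (id 3, level 1).
Iteration 2: rows with parent_id in {3} -> History (id 6, level 2), Fantasy (id 14, level 2).
Iteration 3: rows with parent_id in {6,14} -> NonFiction (id 7, level 3), Horror (id 9, level 3), Drama (id 10, level 3).
Iteration 4: rows with parent_id in {7,9,10} -> Sports (id 8, level 4), Mystery (id 11, level 4), Classical (id 12, level 4), Books (id 15, level 4).
Iteration 5: rows with parent_id in {8,11,12,15} -> Music (id 13, level 5).
Iteration 6: no rows with parent_id in {13}; recursion stops.
SUM(level) = 0 + 1 + 2 + 2 + 3 + 3 + 3 + 4 + 4 + 4 + 4 + 5 = 35.

35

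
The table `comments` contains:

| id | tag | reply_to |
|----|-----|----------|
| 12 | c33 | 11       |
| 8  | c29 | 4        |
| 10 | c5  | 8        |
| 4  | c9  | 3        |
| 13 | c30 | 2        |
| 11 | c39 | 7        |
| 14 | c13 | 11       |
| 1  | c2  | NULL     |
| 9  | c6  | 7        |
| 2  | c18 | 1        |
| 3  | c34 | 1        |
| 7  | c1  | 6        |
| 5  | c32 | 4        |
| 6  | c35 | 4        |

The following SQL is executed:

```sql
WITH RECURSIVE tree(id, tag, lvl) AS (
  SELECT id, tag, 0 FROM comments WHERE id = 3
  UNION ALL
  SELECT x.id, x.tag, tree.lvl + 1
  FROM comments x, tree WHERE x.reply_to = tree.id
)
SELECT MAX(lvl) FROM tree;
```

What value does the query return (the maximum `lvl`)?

Base: id=3 (c34) at lvl 0.
Iteration 1: rows with reply_to in {3} -> c9 (id 4, lvl 1).
Iteration 2: rows with reply_to in {4} -> c32 (id 5, lvl 2), c35 (id 6, lvl 2), c29 (id 8, lvl 2).
Iteration 3: rows with reply_to in {5,6,8} -> c1 (id 7, lvl 3), c5 (id 10, lvl 3).
Iteration 4: rows with reply_to in {7,10} -> c6 (id 9, lvl 4), c39 (id 11, lvl 4).
Iteration 5: rows with reply_to in {9,11} -> c33 (id 12, lvl 5), c13 (id 14, lvl 5).
Iteration 6: no rows with reply_to in {12,14}; recursion stops.
lvl values: 0, 1, 2, 2, 2, 3, 3, 4, 4, 5, 5; the maximum is 5.

5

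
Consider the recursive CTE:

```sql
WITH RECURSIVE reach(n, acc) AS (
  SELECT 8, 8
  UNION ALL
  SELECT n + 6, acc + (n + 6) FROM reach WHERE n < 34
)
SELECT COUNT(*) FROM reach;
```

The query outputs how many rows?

6

Base: n=8, acc=8.
Iteration 1: 8 < 34 holds -> n = 8 + 6 = 14, acc = 8 + 14 = 22.
Iteration 2: 14 < 34 holds -> n = 14 + 6 = 20, acc = 22 + 20 = 42.
Iteration 3: 20 < 34 holds -> n = 20 + 6 = 26, acc = 42 + 26 = 68.
Iteration 4: 26 < 34 holds -> n = 26 + 6 = 32, acc = 68 + 32 = 100.
Iteration 5: 32 < 34 holds -> n = 32 + 6 = 38, acc = 100 + 38 = 138.
Iteration 6: 38 < 34 fails; recursion stops.
Total rows emitted: 6.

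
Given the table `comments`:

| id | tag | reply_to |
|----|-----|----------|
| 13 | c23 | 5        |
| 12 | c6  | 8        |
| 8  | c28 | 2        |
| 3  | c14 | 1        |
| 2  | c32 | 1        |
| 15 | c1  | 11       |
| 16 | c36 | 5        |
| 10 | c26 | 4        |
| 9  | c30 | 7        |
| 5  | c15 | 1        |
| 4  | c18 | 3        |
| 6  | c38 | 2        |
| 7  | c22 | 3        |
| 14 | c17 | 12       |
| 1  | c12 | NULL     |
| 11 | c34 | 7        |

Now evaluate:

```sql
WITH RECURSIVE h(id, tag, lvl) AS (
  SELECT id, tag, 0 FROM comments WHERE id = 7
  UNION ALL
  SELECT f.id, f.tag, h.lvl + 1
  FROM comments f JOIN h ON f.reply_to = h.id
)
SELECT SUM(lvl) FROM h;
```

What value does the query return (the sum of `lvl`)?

4

Base: id=7 (c22) at lvl 0.
Iteration 1: rows with reply_to in {7} -> c30 (id 9, lvl 1), c34 (id 11, lvl 1).
Iteration 2: rows with reply_to in {9,11} -> c1 (id 15, lvl 2).
Iteration 3: no rows with reply_to in {15}; recursion stops.
SUM(lvl) = 0 + 1 + 1 + 2 = 4.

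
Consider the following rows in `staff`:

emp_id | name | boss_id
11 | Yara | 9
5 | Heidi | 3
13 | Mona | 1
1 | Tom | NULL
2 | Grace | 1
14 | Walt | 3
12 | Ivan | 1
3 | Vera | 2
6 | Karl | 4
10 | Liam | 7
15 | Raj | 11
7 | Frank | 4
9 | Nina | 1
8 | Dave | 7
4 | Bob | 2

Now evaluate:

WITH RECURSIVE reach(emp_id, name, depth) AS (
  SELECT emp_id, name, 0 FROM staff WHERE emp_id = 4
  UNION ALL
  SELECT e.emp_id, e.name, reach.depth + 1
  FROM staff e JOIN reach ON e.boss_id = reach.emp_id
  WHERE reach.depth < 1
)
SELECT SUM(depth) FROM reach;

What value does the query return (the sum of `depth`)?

2

Base: emp_id=4 (Bob) at depth 0.
Iteration 1: rows with boss_id in {4} -> Karl (id 6, depth 1), Frank (id 7, depth 1).
Iteration 2: depth < 1 fails for all current rows; recursion stops.
SUM(depth) = 0 + 1 + 1 = 2.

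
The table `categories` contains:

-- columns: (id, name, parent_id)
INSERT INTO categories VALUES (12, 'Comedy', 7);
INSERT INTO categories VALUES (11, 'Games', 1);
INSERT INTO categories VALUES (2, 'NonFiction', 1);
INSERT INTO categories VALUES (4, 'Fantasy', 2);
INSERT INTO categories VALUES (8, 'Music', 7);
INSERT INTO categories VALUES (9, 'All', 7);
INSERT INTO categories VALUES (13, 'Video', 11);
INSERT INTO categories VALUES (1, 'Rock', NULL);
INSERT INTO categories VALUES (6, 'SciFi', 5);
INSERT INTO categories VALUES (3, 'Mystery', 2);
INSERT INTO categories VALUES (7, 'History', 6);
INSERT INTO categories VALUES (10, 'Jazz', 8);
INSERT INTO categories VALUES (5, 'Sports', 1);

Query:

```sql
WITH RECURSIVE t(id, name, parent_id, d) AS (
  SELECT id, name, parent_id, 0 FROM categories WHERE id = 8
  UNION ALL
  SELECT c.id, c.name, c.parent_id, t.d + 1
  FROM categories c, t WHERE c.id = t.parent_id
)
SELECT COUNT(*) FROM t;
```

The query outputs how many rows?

5

Base: id=8 (Music), parent_id=7, d 0.
Iteration 1: join on id=7 -> History (id 7, parent_id=6, d 1).
Iteration 2: join on id=6 -> SciFi (id 6, parent_id=5, d 2).
Iteration 3: join on id=5 -> Sports (id 5, parent_id=1, d 3).
Iteration 4: join on id=1 -> Rock (id 1, parent_id=NULL, d 4).
Iteration 5: parent_id is NULL; no match; recursion stops.
Total rows emitted: 5.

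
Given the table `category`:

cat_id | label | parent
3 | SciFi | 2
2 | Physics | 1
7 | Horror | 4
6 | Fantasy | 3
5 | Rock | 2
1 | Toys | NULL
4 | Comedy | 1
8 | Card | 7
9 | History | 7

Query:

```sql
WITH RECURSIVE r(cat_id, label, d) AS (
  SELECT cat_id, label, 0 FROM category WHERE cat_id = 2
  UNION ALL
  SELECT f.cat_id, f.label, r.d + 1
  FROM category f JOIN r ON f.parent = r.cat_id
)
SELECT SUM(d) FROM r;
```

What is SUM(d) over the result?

Base: cat_id=2 (Physics) at d 0.
Iteration 1: rows with parent in {2} -> SciFi (id 3, d 1), Rock (id 5, d 1).
Iteration 2: rows with parent in {3,5} -> Fantasy (id 6, d 2).
Iteration 3: no rows with parent in {6}; recursion stops.
SUM(d) = 0 + 1 + 1 + 2 = 4.

4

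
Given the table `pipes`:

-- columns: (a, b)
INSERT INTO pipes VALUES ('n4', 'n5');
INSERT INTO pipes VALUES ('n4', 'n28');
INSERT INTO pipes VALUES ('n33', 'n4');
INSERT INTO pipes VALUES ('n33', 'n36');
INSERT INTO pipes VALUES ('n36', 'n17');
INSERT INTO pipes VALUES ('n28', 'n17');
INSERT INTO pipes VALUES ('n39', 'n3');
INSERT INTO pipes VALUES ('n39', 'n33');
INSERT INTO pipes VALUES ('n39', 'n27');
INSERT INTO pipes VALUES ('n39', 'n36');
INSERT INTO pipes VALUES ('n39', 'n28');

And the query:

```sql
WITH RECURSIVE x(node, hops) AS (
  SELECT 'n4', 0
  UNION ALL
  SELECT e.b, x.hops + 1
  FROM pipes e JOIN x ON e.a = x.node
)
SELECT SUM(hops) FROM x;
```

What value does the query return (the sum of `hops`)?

4

Base: (n4, hops=0).
Iteration 1: edges from {n4} -> (n28, hops=1), (n5, hops=1).
Iteration 2: edges from {n28,n5} -> (n17, hops=2).
Iteration 3: no outgoing edges from {n17}; recursion stops.
SUM(hops) = 0 + 1 + 1 + 2 = 4.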